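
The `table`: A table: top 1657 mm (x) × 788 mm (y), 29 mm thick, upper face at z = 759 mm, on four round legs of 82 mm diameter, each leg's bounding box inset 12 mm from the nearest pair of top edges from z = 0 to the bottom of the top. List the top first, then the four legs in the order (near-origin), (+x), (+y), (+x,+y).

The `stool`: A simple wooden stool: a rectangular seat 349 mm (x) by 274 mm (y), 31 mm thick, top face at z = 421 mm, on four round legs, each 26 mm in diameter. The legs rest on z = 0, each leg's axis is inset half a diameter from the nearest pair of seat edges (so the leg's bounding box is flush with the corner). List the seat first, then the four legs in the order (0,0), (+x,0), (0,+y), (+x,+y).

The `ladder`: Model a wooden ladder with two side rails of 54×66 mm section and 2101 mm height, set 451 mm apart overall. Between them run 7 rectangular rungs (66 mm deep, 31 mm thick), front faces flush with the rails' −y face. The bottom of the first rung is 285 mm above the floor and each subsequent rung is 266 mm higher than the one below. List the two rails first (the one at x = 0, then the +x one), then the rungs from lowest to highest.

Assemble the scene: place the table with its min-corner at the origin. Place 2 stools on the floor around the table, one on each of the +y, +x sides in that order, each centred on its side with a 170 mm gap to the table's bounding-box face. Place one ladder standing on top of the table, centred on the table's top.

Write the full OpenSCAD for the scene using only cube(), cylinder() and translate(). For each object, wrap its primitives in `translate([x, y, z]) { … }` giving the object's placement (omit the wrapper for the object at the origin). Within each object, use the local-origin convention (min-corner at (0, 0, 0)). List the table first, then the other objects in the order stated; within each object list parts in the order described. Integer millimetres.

translate([0, 0, 730]) cube([1657, 788, 29]);
translate([53, 53, 0]) cylinder(h = 730, r = 41);
translate([1604, 53, 0]) cylinder(h = 730, r = 41);
translate([53, 735, 0]) cylinder(h = 730, r = 41);
translate([1604, 735, 0]) cylinder(h = 730, r = 41);
translate([654, 958, 0]) {
  translate([0, 0, 390]) cube([349, 274, 31]);
  translate([13, 13, 0]) cylinder(h = 390, r = 13);
  translate([336, 13, 0]) cylinder(h = 390, r = 13);
  translate([13, 261, 0]) cylinder(h = 390, r = 13);
  translate([336, 261, 0]) cylinder(h = 390, r = 13);
}
translate([1827, 257, 0]) {
  translate([0, 0, 390]) cube([349, 274, 31]);
  translate([13, 13, 0]) cylinder(h = 390, r = 13);
  translate([336, 13, 0]) cylinder(h = 390, r = 13);
  translate([13, 261, 0]) cylinder(h = 390, r = 13);
  translate([336, 261, 0]) cylinder(h = 390, r = 13);
}
translate([603, 361, 759]) {
  cube([54, 66, 2101]);
  translate([397, 0, 0]) cube([54, 66, 2101]);
  translate([54, 0, 285]) cube([343, 66, 31]);
  translate([54, 0, 551]) cube([343, 66, 31]);
  translate([54, 0, 817]) cube([343, 66, 31]);
  translate([54, 0, 1083]) cube([343, 66, 31]);
  translate([54, 0, 1349]) cube([343, 66, 31]);
  translate([54, 0, 1615]) cube([343, 66, 31]);
  translate([54, 0, 1881]) cube([343, 66, 31]);
}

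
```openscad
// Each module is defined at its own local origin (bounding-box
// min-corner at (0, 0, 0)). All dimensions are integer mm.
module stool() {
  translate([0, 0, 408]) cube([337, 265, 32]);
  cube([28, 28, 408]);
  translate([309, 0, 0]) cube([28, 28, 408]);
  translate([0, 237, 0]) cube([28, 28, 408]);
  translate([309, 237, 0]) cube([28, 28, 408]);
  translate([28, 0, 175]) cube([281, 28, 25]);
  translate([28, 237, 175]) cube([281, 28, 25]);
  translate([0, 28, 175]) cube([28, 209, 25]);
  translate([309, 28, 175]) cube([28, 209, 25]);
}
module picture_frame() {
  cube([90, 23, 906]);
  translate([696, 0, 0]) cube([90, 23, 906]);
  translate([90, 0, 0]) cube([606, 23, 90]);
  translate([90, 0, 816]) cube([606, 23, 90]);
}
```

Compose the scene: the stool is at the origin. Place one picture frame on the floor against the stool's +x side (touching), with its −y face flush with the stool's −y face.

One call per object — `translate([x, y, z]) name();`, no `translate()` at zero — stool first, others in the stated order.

stool();
translate([337, 0, 0]) picture_frame();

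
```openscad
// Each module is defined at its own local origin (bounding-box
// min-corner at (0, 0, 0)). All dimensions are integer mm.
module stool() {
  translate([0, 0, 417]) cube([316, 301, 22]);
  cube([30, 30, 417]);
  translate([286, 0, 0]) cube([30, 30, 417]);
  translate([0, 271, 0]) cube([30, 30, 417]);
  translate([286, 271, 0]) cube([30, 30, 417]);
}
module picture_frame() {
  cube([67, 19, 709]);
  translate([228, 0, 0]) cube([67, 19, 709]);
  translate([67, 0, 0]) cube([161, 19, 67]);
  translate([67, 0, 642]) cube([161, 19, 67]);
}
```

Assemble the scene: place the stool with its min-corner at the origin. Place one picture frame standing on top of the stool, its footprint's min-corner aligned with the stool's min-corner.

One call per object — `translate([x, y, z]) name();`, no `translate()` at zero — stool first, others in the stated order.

stool();
translate([0, 0, 439]) picture_frame();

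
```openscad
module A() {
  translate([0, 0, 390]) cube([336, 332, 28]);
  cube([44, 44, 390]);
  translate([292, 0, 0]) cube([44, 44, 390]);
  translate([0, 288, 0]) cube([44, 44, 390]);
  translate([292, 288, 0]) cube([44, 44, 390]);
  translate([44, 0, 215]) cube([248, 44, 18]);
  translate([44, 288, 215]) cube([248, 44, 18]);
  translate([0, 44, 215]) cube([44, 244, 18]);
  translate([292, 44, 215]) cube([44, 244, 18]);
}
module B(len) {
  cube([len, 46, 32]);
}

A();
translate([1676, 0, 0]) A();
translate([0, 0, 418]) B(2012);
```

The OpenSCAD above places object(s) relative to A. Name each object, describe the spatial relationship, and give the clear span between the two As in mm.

A is a stool. B is a beam. A beam spans the tops of two stools. The clear span between the two stools is 1340 mm.

Second stool starts at x = 1676; first ends at x = 336; clear span = 1676 − 336 = 1340 mm.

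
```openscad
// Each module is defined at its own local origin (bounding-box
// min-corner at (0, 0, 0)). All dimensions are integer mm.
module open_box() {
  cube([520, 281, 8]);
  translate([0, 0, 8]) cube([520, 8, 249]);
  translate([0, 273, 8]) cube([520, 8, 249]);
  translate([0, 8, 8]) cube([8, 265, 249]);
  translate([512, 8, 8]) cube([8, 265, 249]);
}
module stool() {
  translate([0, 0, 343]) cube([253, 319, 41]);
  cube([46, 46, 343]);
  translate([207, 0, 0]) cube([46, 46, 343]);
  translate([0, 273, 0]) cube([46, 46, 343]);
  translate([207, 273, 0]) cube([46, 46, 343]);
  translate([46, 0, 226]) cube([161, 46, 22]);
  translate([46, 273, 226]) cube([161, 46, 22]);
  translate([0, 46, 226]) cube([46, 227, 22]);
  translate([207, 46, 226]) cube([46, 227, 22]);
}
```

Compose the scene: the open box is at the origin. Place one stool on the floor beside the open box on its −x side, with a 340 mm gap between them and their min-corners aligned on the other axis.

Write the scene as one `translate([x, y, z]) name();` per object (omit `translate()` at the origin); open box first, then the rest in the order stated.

open_box();
translate([-593, 0, 0]) stool();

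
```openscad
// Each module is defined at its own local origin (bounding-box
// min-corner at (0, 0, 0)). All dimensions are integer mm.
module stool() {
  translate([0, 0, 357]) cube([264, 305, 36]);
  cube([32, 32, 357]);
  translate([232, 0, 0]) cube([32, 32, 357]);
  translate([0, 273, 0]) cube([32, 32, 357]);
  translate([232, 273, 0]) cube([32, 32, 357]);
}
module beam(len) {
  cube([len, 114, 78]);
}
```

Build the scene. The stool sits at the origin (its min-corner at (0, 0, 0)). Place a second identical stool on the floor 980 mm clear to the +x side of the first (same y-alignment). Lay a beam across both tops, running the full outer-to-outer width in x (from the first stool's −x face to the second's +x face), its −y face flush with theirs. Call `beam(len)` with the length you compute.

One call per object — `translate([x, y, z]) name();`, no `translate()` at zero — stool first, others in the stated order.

stool();
translate([1244, 0, 0]) stool();
translate([0, 0, 393]) beam(1508);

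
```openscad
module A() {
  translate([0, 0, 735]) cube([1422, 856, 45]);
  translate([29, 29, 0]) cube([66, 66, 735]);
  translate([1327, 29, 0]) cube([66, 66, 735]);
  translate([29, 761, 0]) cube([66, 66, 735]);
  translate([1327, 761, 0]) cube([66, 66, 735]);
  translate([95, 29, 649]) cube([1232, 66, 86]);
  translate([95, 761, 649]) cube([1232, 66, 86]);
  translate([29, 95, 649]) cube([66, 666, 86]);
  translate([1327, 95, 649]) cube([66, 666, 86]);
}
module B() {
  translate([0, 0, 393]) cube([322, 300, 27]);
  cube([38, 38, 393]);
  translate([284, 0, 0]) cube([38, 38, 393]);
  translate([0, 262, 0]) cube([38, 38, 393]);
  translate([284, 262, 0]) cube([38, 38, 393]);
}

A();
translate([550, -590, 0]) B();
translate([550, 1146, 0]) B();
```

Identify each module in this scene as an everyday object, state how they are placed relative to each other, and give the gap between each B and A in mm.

A is a table. B is a stool. Two stools sit around the table at the −y, +y sides. The gap between each stool and the table is 290 mm.

Each stool's nearest face is 290 mm from the table's bounding box.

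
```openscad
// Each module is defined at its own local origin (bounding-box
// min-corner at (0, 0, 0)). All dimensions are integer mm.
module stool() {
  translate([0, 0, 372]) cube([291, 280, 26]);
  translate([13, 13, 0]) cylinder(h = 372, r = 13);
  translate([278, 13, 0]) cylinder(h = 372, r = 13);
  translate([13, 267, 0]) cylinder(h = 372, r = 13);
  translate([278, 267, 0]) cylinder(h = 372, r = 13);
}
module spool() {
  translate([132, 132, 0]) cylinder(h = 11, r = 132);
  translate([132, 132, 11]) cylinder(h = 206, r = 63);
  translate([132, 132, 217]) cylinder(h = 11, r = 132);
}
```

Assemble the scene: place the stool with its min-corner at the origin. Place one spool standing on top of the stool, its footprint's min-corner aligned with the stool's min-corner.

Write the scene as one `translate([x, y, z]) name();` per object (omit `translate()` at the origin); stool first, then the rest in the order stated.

stool();
translate([0, 0, 398]) spool();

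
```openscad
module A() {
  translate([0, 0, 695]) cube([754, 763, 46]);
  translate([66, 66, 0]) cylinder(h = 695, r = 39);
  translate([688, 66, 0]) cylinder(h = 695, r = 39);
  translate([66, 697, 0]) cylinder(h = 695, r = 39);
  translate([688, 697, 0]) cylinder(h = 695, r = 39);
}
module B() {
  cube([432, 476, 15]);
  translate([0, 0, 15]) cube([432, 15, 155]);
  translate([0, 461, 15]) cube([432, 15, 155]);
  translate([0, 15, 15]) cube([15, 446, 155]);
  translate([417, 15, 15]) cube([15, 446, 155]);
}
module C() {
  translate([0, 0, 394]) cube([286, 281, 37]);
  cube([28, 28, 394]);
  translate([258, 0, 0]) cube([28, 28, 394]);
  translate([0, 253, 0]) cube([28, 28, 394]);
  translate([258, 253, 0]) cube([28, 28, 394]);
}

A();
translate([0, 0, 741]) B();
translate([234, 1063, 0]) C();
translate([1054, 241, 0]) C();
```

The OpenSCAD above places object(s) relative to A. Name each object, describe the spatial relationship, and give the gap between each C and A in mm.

A is a table. B is an open box. C is a stool. The open box is on top of the table. Two stools sit around the table at the +y, +x sides. The gap between each stool and the table is 300 mm.

Each stool's nearest face is 300 mm from the table's bounding box.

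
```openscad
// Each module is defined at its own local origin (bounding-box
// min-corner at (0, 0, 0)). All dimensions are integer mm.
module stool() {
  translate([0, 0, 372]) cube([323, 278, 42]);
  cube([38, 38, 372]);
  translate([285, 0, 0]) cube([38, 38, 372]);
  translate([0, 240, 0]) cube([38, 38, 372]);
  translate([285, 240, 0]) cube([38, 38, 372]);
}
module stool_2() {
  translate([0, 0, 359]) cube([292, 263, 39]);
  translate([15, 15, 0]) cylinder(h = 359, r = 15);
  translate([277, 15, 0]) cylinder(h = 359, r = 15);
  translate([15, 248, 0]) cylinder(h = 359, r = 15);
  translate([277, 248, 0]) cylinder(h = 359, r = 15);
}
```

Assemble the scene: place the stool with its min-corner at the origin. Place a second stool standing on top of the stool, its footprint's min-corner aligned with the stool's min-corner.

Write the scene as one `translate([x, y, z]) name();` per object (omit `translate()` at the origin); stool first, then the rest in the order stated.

stool();
translate([0, 0, 414]) stool_2();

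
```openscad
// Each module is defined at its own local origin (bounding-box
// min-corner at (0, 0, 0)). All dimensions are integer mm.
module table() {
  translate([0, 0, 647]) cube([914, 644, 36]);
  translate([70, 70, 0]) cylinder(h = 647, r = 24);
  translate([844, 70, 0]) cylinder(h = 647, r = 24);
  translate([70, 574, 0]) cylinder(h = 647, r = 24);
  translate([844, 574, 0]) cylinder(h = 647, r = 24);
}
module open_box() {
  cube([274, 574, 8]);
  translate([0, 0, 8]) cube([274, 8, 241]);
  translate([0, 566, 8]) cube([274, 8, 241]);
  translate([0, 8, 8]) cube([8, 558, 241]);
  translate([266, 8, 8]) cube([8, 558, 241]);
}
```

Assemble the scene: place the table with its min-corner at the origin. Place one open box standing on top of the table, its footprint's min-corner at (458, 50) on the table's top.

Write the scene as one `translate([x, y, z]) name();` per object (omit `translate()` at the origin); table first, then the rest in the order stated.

table();
translate([458, 50, 683]) open_box();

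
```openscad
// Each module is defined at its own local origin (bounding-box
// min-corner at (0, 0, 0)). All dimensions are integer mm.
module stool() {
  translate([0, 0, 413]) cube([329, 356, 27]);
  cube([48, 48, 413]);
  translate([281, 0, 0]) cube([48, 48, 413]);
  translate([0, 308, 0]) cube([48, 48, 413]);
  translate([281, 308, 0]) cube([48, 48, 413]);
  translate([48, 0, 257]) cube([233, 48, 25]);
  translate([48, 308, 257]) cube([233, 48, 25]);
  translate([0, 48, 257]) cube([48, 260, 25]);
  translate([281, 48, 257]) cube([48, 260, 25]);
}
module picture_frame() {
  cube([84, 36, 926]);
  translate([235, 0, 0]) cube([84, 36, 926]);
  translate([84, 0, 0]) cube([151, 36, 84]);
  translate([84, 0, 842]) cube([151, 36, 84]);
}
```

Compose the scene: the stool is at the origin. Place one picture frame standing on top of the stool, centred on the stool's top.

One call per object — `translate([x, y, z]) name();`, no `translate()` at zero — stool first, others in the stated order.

stool();
translate([5, 160, 440]) picture_frame();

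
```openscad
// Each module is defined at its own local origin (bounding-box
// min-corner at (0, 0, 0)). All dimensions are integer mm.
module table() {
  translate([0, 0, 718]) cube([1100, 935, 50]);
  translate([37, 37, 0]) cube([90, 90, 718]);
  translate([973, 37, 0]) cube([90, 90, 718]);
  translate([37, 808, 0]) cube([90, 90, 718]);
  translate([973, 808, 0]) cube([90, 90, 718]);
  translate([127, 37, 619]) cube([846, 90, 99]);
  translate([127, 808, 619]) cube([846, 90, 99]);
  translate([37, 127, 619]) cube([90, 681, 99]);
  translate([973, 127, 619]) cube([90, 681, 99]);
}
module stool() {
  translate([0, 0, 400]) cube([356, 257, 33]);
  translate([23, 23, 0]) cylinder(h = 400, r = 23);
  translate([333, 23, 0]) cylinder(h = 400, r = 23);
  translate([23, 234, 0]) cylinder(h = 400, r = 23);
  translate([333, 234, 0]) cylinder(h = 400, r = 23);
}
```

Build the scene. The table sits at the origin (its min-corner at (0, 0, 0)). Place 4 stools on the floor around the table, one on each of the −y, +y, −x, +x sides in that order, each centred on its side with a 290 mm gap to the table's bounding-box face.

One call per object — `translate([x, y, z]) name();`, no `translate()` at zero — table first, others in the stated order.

table();
translate([372, -547, 0]) stool();
translate([372, 1225, 0]) stool();
translate([-646, 339, 0]) stool();
translate([1390, 339, 0]) stool();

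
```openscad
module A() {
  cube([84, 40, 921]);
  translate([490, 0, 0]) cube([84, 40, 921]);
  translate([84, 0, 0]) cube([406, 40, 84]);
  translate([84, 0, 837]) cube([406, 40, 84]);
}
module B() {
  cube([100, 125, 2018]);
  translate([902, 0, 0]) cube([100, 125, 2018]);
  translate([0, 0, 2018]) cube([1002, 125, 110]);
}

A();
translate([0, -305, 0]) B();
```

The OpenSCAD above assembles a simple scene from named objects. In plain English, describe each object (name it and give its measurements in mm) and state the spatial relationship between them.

A is a picture frame with a 406×753 mm rectangular opening (x by z) and a uniform 84 mm border on every side. Frame depth is 40 mm along y. It is built from two vertical stiles running the full outside height and two horizontal rails spanning the gap between the stiles.

B is a rectangular door frame: two vertical jambs of 100×125 mm section, 2018 mm tall, with a clear opening 802 mm wide between their inner faces. A header 110 mm tall and 125 mm deep lies on top of the jambs and spans the full outside width.

The door frame is on the floor beside the picture frame on its −y side.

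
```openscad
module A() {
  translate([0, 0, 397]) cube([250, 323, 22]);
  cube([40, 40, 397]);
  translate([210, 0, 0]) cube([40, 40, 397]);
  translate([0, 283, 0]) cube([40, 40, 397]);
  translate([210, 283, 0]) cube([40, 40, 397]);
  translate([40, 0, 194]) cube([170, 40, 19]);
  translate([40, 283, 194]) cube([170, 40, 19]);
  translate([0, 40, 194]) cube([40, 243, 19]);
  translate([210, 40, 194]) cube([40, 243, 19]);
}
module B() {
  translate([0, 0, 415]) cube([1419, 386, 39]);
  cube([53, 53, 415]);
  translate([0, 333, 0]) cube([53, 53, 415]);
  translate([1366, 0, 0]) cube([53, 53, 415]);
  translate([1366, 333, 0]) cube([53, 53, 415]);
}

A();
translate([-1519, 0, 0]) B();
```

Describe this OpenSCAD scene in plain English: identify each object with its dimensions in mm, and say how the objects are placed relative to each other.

A is a simple wooden stool: a rectangular seat 250 mm (x) by 323 mm (y), 22 mm thick, top face at z = 419 mm, on four square legs, each 40×40 mm in cross-section. The legs rest on z = 0, each flush with a corner of the seat. Four stretchers, 40 mm wide and 19 mm tall, connect adjacent legs with their undersides at z = 194 mm, each running between the inner faces of the legs it joins and aligned with the legs' outer faces on the other axis.

B is a bench: a 1419×386 mm seat slab, 39 mm thick, top at z = 454 mm, on four 53×53 mm square legs flush with the seat corners and standing on z = 0.

The bench is on the floor beside the stool on its −x side.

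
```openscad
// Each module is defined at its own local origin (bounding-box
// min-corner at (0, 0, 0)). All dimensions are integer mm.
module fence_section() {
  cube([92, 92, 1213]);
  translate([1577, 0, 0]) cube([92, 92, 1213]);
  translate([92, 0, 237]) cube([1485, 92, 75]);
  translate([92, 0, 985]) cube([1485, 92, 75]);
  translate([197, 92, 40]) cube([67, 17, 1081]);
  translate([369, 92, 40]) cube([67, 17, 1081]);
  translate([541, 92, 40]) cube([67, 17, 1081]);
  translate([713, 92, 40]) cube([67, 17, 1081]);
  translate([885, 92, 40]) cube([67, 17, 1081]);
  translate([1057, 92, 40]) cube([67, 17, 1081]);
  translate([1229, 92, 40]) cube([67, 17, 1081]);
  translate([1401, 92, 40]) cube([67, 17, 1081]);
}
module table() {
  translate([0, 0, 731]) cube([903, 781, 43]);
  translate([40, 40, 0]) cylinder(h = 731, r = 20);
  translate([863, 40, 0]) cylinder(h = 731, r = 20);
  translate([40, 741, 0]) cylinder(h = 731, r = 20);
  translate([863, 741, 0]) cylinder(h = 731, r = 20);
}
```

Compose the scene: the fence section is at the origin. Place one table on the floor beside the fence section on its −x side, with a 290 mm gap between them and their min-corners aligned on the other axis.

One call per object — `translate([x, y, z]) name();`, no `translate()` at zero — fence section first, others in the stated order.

fence_section();
translate([-1193, 0, 0]) table();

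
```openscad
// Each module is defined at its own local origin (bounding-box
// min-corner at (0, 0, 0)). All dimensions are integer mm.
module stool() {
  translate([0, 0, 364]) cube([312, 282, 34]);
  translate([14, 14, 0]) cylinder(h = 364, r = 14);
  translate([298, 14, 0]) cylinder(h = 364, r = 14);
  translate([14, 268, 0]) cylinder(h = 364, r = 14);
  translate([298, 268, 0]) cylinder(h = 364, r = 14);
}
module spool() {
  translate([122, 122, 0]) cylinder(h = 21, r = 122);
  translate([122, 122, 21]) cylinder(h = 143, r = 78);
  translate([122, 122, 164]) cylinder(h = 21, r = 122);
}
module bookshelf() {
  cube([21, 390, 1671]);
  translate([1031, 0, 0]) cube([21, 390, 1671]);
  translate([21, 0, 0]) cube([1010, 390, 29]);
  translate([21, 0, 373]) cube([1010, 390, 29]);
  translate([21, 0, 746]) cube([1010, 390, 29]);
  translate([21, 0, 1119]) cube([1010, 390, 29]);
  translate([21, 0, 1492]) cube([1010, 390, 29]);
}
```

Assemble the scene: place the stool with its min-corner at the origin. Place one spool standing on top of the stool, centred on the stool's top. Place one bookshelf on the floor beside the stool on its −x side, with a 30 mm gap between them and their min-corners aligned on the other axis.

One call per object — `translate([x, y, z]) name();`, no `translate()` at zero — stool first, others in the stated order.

stool();
translate([34, 19, 398]) spool();
translate([-1082, 0, 0]) bookshelf();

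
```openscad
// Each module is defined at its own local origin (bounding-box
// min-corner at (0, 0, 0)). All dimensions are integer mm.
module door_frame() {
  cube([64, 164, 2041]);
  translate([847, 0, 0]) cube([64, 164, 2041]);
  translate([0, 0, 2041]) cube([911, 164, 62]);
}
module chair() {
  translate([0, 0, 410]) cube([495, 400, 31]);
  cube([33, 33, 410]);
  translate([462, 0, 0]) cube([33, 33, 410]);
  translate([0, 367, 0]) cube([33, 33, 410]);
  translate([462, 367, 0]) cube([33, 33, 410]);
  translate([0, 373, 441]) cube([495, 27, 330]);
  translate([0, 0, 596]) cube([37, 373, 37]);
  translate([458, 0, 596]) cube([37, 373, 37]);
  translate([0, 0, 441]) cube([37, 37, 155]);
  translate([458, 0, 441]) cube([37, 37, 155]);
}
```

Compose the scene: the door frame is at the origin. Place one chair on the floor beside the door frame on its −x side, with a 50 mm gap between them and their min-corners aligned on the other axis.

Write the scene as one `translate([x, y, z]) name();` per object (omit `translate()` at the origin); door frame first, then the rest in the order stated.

door_frame();
translate([-545, 0, 0]) chair();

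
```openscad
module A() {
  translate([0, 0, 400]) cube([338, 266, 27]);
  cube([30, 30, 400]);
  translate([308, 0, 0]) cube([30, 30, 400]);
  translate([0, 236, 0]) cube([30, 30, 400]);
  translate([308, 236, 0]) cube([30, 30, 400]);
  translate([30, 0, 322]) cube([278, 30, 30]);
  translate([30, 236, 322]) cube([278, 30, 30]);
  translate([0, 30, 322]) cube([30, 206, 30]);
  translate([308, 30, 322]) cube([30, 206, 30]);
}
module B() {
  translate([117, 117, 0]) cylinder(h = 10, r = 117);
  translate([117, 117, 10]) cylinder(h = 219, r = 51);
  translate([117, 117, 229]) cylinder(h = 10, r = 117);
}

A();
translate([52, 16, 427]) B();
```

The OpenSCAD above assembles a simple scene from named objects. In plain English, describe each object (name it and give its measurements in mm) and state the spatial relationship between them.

A is a four-legged stool. The seat is a 338×266×27 mm slab whose top surface is at z = 427 mm; four square legs, each 30×30 mm in cross-section, run from the floor (z = 0) to the underside of the seat, each flush with a corner of the seat. Four stretchers, 30 mm wide and 30 mm tall, connect adjacent legs with their undersides at z = 322 mm, each running between the inner faces of the legs it joins and aligned with the legs' outer faces on the other axis.

B is a spool: two coaxial disc flanges of radius 117 mm and thickness 10 mm, joined by a core cylinder of radius 51 mm and height 219 mm. The lower flange rests on z = 0 and the three cylinders share a vertical axis.

The spool is on top of the stool, centred.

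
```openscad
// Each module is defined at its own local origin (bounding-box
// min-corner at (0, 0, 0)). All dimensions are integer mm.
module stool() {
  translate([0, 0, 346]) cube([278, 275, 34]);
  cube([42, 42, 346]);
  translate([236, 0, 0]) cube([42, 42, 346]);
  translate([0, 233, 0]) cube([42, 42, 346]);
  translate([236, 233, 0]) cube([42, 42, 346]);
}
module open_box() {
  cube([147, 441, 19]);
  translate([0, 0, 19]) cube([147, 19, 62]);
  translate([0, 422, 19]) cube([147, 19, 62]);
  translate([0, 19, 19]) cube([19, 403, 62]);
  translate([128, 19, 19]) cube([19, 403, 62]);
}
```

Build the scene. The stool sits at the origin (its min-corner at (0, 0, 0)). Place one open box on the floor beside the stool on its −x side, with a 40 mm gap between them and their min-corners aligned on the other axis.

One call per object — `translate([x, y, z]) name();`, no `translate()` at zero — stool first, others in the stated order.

stool();
translate([-187, 0, 0]) open_box();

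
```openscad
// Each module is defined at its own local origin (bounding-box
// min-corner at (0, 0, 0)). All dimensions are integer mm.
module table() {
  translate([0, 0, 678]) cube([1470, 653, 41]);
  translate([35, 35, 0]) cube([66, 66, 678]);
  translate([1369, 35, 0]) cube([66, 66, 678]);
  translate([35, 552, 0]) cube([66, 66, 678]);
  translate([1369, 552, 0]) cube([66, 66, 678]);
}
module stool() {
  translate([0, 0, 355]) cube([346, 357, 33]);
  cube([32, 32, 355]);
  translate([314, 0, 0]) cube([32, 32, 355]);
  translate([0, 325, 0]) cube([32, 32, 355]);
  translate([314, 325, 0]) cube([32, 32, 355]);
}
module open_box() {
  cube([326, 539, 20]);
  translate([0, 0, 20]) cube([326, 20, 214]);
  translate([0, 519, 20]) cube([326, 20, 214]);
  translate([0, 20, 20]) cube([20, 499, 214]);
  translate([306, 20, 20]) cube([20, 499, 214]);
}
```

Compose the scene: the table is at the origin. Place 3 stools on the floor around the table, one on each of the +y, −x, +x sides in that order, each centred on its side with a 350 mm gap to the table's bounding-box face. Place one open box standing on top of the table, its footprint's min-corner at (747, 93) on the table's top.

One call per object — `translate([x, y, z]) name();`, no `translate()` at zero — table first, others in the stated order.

table();
translate([562, 1003, 0]) stool();
translate([-696, 148, 0]) stool();
translate([1820, 148, 0]) stool();
translate([747, 93, 719]) open_box();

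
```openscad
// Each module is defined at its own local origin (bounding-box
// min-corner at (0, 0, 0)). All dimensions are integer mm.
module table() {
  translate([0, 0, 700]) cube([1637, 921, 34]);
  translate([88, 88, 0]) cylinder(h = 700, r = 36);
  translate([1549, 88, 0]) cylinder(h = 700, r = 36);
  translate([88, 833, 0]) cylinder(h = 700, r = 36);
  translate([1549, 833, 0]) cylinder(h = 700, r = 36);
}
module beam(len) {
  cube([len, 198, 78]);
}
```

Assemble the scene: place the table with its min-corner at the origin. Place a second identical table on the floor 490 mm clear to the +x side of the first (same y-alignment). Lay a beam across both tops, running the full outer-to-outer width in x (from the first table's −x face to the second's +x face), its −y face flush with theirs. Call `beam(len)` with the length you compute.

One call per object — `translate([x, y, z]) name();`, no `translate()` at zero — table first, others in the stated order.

table();
translate([2127, 0, 0]) table();
translate([0, 0, 734]) beam(3764);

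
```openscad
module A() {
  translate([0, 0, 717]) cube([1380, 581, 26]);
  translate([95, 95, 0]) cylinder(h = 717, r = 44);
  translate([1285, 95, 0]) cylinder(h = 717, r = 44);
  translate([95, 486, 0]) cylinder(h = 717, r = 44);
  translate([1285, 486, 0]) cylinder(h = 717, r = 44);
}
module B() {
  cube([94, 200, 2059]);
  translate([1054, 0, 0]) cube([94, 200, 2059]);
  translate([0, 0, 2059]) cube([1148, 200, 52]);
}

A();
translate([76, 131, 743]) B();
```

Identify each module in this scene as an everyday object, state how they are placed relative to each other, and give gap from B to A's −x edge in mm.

The door frame's min-x is at 76; the table's min-x is 0; gap = 76 mm.

A is a table. B is a door frame. The door frame is on top of the table. The gap from the door frame to the table's −x edge is 76 mm.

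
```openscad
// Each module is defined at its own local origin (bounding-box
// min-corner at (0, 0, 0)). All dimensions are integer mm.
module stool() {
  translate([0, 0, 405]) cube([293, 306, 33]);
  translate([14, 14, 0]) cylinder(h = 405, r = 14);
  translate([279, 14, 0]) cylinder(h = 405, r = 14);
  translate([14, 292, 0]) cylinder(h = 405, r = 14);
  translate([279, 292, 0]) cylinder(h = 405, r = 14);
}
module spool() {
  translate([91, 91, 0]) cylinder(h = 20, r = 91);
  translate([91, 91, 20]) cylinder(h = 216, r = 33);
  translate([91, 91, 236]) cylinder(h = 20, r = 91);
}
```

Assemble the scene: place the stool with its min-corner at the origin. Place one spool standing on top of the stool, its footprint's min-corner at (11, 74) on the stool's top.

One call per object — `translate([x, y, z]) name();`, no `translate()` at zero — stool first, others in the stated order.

stool();
translate([11, 74, 438]) spool();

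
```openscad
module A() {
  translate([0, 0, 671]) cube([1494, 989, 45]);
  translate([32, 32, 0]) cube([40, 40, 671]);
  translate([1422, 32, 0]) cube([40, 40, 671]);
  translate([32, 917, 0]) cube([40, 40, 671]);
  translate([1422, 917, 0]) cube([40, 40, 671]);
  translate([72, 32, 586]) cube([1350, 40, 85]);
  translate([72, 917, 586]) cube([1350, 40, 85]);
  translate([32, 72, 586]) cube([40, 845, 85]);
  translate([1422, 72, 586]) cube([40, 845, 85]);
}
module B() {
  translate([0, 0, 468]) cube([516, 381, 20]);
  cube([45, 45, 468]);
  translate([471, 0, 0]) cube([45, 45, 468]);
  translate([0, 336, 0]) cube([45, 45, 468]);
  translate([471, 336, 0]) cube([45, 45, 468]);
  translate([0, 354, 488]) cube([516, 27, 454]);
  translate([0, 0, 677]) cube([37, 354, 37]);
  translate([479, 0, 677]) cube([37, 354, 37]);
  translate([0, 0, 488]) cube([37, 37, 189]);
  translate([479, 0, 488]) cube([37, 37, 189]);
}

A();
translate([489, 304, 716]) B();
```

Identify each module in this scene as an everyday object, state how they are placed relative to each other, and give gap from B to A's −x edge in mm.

A is a table. B is a chair. The chair is on top of the table, centred. The gap from the chair to the table's −x edge is 489 mm.

The chair's min-x is at 489; the table's min-x is 0; gap = 489 mm.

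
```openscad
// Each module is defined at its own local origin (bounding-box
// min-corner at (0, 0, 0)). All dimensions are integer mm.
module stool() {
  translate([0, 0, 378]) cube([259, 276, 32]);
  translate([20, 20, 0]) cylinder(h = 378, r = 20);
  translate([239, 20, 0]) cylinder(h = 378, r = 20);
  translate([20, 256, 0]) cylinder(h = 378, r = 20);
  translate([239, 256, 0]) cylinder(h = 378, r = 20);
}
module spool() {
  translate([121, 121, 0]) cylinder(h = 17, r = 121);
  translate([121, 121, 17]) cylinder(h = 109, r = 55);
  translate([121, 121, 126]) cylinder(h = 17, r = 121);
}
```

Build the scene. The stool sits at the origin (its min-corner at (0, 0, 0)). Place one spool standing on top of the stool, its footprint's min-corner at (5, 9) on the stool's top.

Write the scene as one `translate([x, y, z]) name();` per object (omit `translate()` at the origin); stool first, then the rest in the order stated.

stool();
translate([5, 9, 410]) spool();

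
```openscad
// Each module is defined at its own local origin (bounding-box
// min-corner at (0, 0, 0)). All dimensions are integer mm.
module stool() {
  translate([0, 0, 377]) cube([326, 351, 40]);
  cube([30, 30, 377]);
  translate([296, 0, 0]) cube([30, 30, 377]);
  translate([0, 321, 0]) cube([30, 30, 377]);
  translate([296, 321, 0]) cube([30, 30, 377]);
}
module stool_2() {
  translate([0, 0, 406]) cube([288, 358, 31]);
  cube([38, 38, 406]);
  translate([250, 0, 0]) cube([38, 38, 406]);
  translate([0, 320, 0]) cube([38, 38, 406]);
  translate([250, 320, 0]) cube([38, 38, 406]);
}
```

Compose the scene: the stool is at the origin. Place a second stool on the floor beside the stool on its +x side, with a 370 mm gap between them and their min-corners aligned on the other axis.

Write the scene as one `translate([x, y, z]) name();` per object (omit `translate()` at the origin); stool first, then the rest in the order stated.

stool();
translate([696, 0, 0]) stool_2();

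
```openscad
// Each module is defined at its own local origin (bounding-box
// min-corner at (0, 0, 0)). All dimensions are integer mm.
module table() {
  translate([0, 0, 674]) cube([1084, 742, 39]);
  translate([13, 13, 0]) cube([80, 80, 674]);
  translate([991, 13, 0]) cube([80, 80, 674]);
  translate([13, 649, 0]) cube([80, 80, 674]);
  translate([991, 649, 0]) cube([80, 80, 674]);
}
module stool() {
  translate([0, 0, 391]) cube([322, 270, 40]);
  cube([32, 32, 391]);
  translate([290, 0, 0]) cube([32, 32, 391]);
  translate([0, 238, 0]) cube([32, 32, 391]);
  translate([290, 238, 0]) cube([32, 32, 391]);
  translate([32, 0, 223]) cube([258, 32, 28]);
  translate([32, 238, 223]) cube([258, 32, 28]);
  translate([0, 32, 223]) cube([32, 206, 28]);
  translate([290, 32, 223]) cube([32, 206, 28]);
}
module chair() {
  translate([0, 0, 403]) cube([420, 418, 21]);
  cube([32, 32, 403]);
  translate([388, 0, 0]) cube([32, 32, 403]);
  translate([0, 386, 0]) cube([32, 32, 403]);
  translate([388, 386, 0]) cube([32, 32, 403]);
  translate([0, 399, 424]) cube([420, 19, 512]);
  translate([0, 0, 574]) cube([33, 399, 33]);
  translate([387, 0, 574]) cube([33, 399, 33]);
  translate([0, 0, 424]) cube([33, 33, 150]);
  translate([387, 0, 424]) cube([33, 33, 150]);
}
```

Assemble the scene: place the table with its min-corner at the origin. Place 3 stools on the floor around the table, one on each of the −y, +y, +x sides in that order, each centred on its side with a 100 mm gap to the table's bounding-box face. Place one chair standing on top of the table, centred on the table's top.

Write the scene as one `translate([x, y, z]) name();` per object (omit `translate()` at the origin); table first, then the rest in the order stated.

table();
translate([381, -370, 0]) stool();
translate([381, 842, 0]) stool();
translate([1184, 236, 0]) stool();
translate([332, 162, 713]) chair();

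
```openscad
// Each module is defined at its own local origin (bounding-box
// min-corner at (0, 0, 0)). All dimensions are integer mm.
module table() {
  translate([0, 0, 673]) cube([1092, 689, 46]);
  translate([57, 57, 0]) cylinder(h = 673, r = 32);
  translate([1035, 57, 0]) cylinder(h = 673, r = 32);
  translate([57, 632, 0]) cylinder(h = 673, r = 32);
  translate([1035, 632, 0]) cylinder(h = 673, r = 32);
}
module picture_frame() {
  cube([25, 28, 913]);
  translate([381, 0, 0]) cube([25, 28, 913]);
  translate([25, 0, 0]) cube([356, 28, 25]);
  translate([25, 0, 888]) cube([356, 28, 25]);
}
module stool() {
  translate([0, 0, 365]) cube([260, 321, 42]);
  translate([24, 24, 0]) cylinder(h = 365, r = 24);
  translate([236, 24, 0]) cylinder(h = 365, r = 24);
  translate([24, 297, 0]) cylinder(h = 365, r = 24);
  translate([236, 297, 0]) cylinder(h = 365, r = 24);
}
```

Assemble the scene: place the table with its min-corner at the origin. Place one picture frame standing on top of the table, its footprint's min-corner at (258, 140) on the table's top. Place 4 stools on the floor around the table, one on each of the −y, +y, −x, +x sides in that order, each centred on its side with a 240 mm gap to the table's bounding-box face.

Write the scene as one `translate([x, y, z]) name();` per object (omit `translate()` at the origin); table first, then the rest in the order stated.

table();
translate([258, 140, 719]) picture_frame();
translate([416, -561, 0]) stool();
translate([416, 929, 0]) stool();
translate([-500, 184, 0]) stool();
translate([1332, 184, 0]) stool();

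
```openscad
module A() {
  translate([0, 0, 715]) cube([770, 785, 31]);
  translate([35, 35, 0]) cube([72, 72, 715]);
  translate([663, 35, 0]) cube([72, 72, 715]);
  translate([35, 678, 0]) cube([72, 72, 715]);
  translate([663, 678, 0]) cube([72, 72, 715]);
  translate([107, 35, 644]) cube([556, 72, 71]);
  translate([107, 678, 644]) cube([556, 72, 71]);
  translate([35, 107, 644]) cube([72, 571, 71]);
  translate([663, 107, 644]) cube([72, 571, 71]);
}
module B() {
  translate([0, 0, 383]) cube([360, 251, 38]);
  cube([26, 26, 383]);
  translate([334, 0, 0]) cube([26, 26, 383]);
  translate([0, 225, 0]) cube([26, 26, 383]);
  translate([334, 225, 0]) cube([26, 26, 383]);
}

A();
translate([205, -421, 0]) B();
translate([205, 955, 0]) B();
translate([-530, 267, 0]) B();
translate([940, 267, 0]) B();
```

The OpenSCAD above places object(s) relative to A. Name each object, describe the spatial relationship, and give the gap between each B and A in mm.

A is a table. B is a stool. Four stools sit around the table at the −y, +y, −x, +x sides. The gap between each stool and the table is 170 mm.

Each stool's nearest face is 170 mm from the table's bounding box.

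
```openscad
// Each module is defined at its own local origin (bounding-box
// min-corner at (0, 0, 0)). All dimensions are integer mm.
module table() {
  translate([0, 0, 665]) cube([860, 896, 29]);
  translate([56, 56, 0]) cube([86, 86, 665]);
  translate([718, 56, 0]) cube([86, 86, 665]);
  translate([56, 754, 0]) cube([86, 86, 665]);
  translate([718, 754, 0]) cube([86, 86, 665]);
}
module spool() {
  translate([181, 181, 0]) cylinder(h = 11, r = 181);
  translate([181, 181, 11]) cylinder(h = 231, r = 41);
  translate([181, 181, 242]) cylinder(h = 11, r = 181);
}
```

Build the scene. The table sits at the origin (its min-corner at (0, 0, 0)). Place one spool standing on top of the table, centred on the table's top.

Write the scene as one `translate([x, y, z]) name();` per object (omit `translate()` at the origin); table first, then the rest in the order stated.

table();
translate([249, 267, 694]) spool();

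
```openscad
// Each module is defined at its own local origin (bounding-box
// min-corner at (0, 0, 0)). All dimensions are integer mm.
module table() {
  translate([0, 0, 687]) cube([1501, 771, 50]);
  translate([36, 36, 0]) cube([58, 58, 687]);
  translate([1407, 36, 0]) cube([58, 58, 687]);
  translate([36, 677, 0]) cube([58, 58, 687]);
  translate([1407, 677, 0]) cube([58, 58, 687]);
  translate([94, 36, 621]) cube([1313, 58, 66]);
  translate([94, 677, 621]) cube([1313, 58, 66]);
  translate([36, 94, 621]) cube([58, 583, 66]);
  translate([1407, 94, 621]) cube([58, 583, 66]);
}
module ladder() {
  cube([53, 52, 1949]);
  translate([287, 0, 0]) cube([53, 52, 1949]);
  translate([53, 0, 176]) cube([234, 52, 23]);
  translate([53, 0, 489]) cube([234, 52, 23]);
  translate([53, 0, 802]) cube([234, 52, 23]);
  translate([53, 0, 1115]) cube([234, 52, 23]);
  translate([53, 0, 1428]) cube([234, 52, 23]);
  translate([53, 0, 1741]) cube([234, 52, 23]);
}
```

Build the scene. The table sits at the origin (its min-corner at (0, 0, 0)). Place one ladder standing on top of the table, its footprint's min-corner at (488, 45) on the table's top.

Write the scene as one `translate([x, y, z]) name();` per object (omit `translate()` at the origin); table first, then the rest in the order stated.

table();
translate([488, 45, 737]) ladder();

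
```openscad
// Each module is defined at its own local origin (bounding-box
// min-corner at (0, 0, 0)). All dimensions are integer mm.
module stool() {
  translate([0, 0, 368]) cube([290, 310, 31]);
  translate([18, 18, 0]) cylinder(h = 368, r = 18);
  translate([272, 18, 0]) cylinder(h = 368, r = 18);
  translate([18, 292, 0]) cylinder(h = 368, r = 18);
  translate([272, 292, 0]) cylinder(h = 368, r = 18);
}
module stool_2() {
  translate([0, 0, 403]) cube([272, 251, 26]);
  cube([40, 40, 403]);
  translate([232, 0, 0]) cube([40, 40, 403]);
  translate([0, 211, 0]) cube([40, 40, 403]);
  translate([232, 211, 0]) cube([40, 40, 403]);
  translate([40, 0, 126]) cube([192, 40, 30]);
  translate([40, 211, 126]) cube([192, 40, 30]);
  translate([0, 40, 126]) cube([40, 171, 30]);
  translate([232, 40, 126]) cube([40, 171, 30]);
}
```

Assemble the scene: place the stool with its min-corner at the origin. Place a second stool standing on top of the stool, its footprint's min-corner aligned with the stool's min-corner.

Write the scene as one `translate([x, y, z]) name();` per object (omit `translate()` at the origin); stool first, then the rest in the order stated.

stool();
translate([0, 0, 399]) stool_2();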